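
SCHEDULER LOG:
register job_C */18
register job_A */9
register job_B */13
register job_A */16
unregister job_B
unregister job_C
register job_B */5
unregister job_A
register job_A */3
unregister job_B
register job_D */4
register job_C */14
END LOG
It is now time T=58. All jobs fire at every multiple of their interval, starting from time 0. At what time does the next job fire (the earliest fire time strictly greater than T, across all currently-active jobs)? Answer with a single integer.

Answer: 60

Derivation:
Op 1: register job_C */18 -> active={job_C:*/18}
Op 2: register job_A */9 -> active={job_A:*/9, job_C:*/18}
Op 3: register job_B */13 -> active={job_A:*/9, job_B:*/13, job_C:*/18}
Op 4: register job_A */16 -> active={job_A:*/16, job_B:*/13, job_C:*/18}
Op 5: unregister job_B -> active={job_A:*/16, job_C:*/18}
Op 6: unregister job_C -> active={job_A:*/16}
Op 7: register job_B */5 -> active={job_A:*/16, job_B:*/5}
Op 8: unregister job_A -> active={job_B:*/5}
Op 9: register job_A */3 -> active={job_A:*/3, job_B:*/5}
Op 10: unregister job_B -> active={job_A:*/3}
Op 11: register job_D */4 -> active={job_A:*/3, job_D:*/4}
Op 12: register job_C */14 -> active={job_A:*/3, job_C:*/14, job_D:*/4}
  job_A: interval 3, next fire after T=58 is 60
  job_C: interval 14, next fire after T=58 is 70
  job_D: interval 4, next fire after T=58 is 60
Earliest fire time = 60 (job job_A)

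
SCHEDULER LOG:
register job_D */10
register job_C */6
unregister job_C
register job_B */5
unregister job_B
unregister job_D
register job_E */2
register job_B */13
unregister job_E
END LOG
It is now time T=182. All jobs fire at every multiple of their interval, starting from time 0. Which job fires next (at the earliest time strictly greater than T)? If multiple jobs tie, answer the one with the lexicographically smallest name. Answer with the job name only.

Op 1: register job_D */10 -> active={job_D:*/10}
Op 2: register job_C */6 -> active={job_C:*/6, job_D:*/10}
Op 3: unregister job_C -> active={job_D:*/10}
Op 4: register job_B */5 -> active={job_B:*/5, job_D:*/10}
Op 5: unregister job_B -> active={job_D:*/10}
Op 6: unregister job_D -> active={}
Op 7: register job_E */2 -> active={job_E:*/2}
Op 8: register job_B */13 -> active={job_B:*/13, job_E:*/2}
Op 9: unregister job_E -> active={job_B:*/13}
  job_B: interval 13, next fire after T=182 is 195
Earliest = 195, winner (lex tiebreak) = job_B

Answer: job_B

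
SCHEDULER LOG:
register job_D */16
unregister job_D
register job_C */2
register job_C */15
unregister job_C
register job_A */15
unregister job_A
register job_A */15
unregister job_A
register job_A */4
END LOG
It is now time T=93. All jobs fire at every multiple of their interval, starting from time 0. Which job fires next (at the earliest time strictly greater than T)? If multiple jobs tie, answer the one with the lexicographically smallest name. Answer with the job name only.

Op 1: register job_D */16 -> active={job_D:*/16}
Op 2: unregister job_D -> active={}
Op 3: register job_C */2 -> active={job_C:*/2}
Op 4: register job_C */15 -> active={job_C:*/15}
Op 5: unregister job_C -> active={}
Op 6: register job_A */15 -> active={job_A:*/15}
Op 7: unregister job_A -> active={}
Op 8: register job_A */15 -> active={job_A:*/15}
Op 9: unregister job_A -> active={}
Op 10: register job_A */4 -> active={job_A:*/4}
  job_A: interval 4, next fire after T=93 is 96
Earliest = 96, winner (lex tiebreak) = job_A

Answer: job_A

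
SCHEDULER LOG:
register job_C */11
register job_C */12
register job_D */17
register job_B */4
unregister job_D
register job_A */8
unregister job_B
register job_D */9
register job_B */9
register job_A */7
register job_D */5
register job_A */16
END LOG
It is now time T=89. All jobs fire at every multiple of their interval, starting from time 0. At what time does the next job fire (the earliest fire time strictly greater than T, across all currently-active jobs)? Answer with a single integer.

Op 1: register job_C */11 -> active={job_C:*/11}
Op 2: register job_C */12 -> active={job_C:*/12}
Op 3: register job_D */17 -> active={job_C:*/12, job_D:*/17}
Op 4: register job_B */4 -> active={job_B:*/4, job_C:*/12, job_D:*/17}
Op 5: unregister job_D -> active={job_B:*/4, job_C:*/12}
Op 6: register job_A */8 -> active={job_A:*/8, job_B:*/4, job_C:*/12}
Op 7: unregister job_B -> active={job_A:*/8, job_C:*/12}
Op 8: register job_D */9 -> active={job_A:*/8, job_C:*/12, job_D:*/9}
Op 9: register job_B */9 -> active={job_A:*/8, job_B:*/9, job_C:*/12, job_D:*/9}
Op 10: register job_A */7 -> active={job_A:*/7, job_B:*/9, job_C:*/12, job_D:*/9}
Op 11: register job_D */5 -> active={job_A:*/7, job_B:*/9, job_C:*/12, job_D:*/5}
Op 12: register job_A */16 -> active={job_A:*/16, job_B:*/9, job_C:*/12, job_D:*/5}
  job_A: interval 16, next fire after T=89 is 96
  job_B: interval 9, next fire after T=89 is 90
  job_C: interval 12, next fire after T=89 is 96
  job_D: interval 5, next fire after T=89 is 90
Earliest fire time = 90 (job job_B)

Answer: 90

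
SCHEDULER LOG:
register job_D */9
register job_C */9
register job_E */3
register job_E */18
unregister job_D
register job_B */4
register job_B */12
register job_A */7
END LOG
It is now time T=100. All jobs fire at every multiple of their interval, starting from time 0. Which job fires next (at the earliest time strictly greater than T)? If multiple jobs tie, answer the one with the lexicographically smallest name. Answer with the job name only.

Op 1: register job_D */9 -> active={job_D:*/9}
Op 2: register job_C */9 -> active={job_C:*/9, job_D:*/9}
Op 3: register job_E */3 -> active={job_C:*/9, job_D:*/9, job_E:*/3}
Op 4: register job_E */18 -> active={job_C:*/9, job_D:*/9, job_E:*/18}
Op 5: unregister job_D -> active={job_C:*/9, job_E:*/18}
Op 6: register job_B */4 -> active={job_B:*/4, job_C:*/9, job_E:*/18}
Op 7: register job_B */12 -> active={job_B:*/12, job_C:*/9, job_E:*/18}
Op 8: register job_A */7 -> active={job_A:*/7, job_B:*/12, job_C:*/9, job_E:*/18}
  job_A: interval 7, next fire after T=100 is 105
  job_B: interval 12, next fire after T=100 is 108
  job_C: interval 9, next fire after T=100 is 108
  job_E: interval 18, next fire after T=100 is 108
Earliest = 105, winner (lex tiebreak) = job_A

Answer: job_A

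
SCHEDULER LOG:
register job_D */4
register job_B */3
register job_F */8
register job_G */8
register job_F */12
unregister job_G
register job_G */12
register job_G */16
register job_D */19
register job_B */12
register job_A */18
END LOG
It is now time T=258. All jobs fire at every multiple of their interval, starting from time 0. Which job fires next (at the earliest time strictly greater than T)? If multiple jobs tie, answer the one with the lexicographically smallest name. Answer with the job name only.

Answer: job_B

Derivation:
Op 1: register job_D */4 -> active={job_D:*/4}
Op 2: register job_B */3 -> active={job_B:*/3, job_D:*/4}
Op 3: register job_F */8 -> active={job_B:*/3, job_D:*/4, job_F:*/8}
Op 4: register job_G */8 -> active={job_B:*/3, job_D:*/4, job_F:*/8, job_G:*/8}
Op 5: register job_F */12 -> active={job_B:*/3, job_D:*/4, job_F:*/12, job_G:*/8}
Op 6: unregister job_G -> active={job_B:*/3, job_D:*/4, job_F:*/12}
Op 7: register job_G */12 -> active={job_B:*/3, job_D:*/4, job_F:*/12, job_G:*/12}
Op 8: register job_G */16 -> active={job_B:*/3, job_D:*/4, job_F:*/12, job_G:*/16}
Op 9: register job_D */19 -> active={job_B:*/3, job_D:*/19, job_F:*/12, job_G:*/16}
Op 10: register job_B */12 -> active={job_B:*/12, job_D:*/19, job_F:*/12, job_G:*/16}
Op 11: register job_A */18 -> active={job_A:*/18, job_B:*/12, job_D:*/19, job_F:*/12, job_G:*/16}
  job_A: interval 18, next fire after T=258 is 270
  job_B: interval 12, next fire after T=258 is 264
  job_D: interval 19, next fire after T=258 is 266
  job_F: interval 12, next fire after T=258 is 264
  job_G: interval 16, next fire after T=258 is 272
Earliest = 264, winner (lex tiebreak) = job_B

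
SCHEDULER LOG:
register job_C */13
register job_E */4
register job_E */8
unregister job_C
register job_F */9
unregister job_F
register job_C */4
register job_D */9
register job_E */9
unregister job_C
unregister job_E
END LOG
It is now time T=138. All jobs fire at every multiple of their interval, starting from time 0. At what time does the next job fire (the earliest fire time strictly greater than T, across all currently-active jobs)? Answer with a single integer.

Answer: 144

Derivation:
Op 1: register job_C */13 -> active={job_C:*/13}
Op 2: register job_E */4 -> active={job_C:*/13, job_E:*/4}
Op 3: register job_E */8 -> active={job_C:*/13, job_E:*/8}
Op 4: unregister job_C -> active={job_E:*/8}
Op 5: register job_F */9 -> active={job_E:*/8, job_F:*/9}
Op 6: unregister job_F -> active={job_E:*/8}
Op 7: register job_C */4 -> active={job_C:*/4, job_E:*/8}
Op 8: register job_D */9 -> active={job_C:*/4, job_D:*/9, job_E:*/8}
Op 9: register job_E */9 -> active={job_C:*/4, job_D:*/9, job_E:*/9}
Op 10: unregister job_C -> active={job_D:*/9, job_E:*/9}
Op 11: unregister job_E -> active={job_D:*/9}
  job_D: interval 9, next fire after T=138 is 144
Earliest fire time = 144 (job job_D)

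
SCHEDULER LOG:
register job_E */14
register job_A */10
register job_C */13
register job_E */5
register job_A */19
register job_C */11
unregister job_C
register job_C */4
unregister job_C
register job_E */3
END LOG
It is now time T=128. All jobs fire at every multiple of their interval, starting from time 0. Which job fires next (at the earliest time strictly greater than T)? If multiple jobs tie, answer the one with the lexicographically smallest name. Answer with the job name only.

Answer: job_E

Derivation:
Op 1: register job_E */14 -> active={job_E:*/14}
Op 2: register job_A */10 -> active={job_A:*/10, job_E:*/14}
Op 3: register job_C */13 -> active={job_A:*/10, job_C:*/13, job_E:*/14}
Op 4: register job_E */5 -> active={job_A:*/10, job_C:*/13, job_E:*/5}
Op 5: register job_A */19 -> active={job_A:*/19, job_C:*/13, job_E:*/5}
Op 6: register job_C */11 -> active={job_A:*/19, job_C:*/11, job_E:*/5}
Op 7: unregister job_C -> active={job_A:*/19, job_E:*/5}
Op 8: register job_C */4 -> active={job_A:*/19, job_C:*/4, job_E:*/5}
Op 9: unregister job_C -> active={job_A:*/19, job_E:*/5}
Op 10: register job_E */3 -> active={job_A:*/19, job_E:*/3}
  job_A: interval 19, next fire after T=128 is 133
  job_E: interval 3, next fire after T=128 is 129
Earliest = 129, winner (lex tiebreak) = job_E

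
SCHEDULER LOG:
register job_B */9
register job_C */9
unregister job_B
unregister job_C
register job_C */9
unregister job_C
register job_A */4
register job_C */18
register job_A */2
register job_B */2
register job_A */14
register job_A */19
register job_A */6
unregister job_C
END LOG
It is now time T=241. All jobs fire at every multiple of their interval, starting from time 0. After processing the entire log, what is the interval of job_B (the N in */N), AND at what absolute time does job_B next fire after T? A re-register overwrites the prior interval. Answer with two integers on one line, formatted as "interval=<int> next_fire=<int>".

Answer: interval=2 next_fire=242

Derivation:
Op 1: register job_B */9 -> active={job_B:*/9}
Op 2: register job_C */9 -> active={job_B:*/9, job_C:*/9}
Op 3: unregister job_B -> active={job_C:*/9}
Op 4: unregister job_C -> active={}
Op 5: register job_C */9 -> active={job_C:*/9}
Op 6: unregister job_C -> active={}
Op 7: register job_A */4 -> active={job_A:*/4}
Op 8: register job_C */18 -> active={job_A:*/4, job_C:*/18}
Op 9: register job_A */2 -> active={job_A:*/2, job_C:*/18}
Op 10: register job_B */2 -> active={job_A:*/2, job_B:*/2, job_C:*/18}
Op 11: register job_A */14 -> active={job_A:*/14, job_B:*/2, job_C:*/18}
Op 12: register job_A */19 -> active={job_A:*/19, job_B:*/2, job_C:*/18}
Op 13: register job_A */6 -> active={job_A:*/6, job_B:*/2, job_C:*/18}
Op 14: unregister job_C -> active={job_A:*/6, job_B:*/2}
Final interval of job_B = 2
Next fire of job_B after T=241: (241//2+1)*2 = 242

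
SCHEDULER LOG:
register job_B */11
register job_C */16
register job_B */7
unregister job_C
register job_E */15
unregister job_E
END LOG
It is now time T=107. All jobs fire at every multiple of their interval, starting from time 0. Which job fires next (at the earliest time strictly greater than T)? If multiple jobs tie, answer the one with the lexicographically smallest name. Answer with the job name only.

Answer: job_B

Derivation:
Op 1: register job_B */11 -> active={job_B:*/11}
Op 2: register job_C */16 -> active={job_B:*/11, job_C:*/16}
Op 3: register job_B */7 -> active={job_B:*/7, job_C:*/16}
Op 4: unregister job_C -> active={job_B:*/7}
Op 5: register job_E */15 -> active={job_B:*/7, job_E:*/15}
Op 6: unregister job_E -> active={job_B:*/7}
  job_B: interval 7, next fire after T=107 is 112
Earliest = 112, winner (lex tiebreak) = job_B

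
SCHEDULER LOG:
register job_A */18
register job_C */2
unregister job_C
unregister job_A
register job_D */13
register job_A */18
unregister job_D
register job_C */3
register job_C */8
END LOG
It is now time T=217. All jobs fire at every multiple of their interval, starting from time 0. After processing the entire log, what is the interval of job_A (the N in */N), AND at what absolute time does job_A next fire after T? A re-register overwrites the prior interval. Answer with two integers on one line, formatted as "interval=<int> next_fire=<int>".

Answer: interval=18 next_fire=234

Derivation:
Op 1: register job_A */18 -> active={job_A:*/18}
Op 2: register job_C */2 -> active={job_A:*/18, job_C:*/2}
Op 3: unregister job_C -> active={job_A:*/18}
Op 4: unregister job_A -> active={}
Op 5: register job_D */13 -> active={job_D:*/13}
Op 6: register job_A */18 -> active={job_A:*/18, job_D:*/13}
Op 7: unregister job_D -> active={job_A:*/18}
Op 8: register job_C */3 -> active={job_A:*/18, job_C:*/3}
Op 9: register job_C */8 -> active={job_A:*/18, job_C:*/8}
Final interval of job_A = 18
Next fire of job_A after T=217: (217//18+1)*18 = 234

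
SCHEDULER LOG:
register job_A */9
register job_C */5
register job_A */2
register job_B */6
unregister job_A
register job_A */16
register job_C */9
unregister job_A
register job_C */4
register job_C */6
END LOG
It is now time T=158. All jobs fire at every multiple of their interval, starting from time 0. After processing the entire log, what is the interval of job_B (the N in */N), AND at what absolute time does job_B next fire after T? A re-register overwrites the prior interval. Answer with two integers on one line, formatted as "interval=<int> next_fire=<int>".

Answer: interval=6 next_fire=162

Derivation:
Op 1: register job_A */9 -> active={job_A:*/9}
Op 2: register job_C */5 -> active={job_A:*/9, job_C:*/5}
Op 3: register job_A */2 -> active={job_A:*/2, job_C:*/5}
Op 4: register job_B */6 -> active={job_A:*/2, job_B:*/6, job_C:*/5}
Op 5: unregister job_A -> active={job_B:*/6, job_C:*/5}
Op 6: register job_A */16 -> active={job_A:*/16, job_B:*/6, job_C:*/5}
Op 7: register job_C */9 -> active={job_A:*/16, job_B:*/6, job_C:*/9}
Op 8: unregister job_A -> active={job_B:*/6, job_C:*/9}
Op 9: register job_C */4 -> active={job_B:*/6, job_C:*/4}
Op 10: register job_C */6 -> active={job_B:*/6, job_C:*/6}
Final interval of job_B = 6
Next fire of job_B after T=158: (158//6+1)*6 = 162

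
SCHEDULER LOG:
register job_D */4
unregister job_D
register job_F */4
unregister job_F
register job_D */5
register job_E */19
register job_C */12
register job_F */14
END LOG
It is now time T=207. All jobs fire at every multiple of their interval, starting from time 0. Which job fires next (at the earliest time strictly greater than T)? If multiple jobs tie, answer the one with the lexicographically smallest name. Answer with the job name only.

Op 1: register job_D */4 -> active={job_D:*/4}
Op 2: unregister job_D -> active={}
Op 3: register job_F */4 -> active={job_F:*/4}
Op 4: unregister job_F -> active={}
Op 5: register job_D */5 -> active={job_D:*/5}
Op 6: register job_E */19 -> active={job_D:*/5, job_E:*/19}
Op 7: register job_C */12 -> active={job_C:*/12, job_D:*/5, job_E:*/19}
Op 8: register job_F */14 -> active={job_C:*/12, job_D:*/5, job_E:*/19, job_F:*/14}
  job_C: interval 12, next fire after T=207 is 216
  job_D: interval 5, next fire after T=207 is 210
  job_E: interval 19, next fire after T=207 is 209
  job_F: interval 14, next fire after T=207 is 210
Earliest = 209, winner (lex tiebreak) = job_E

Answer: job_E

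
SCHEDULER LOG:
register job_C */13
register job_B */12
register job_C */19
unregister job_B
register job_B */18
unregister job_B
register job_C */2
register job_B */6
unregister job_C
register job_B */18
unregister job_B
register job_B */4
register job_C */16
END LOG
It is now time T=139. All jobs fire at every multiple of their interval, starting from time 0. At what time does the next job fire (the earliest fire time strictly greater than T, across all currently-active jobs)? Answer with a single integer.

Answer: 140

Derivation:
Op 1: register job_C */13 -> active={job_C:*/13}
Op 2: register job_B */12 -> active={job_B:*/12, job_C:*/13}
Op 3: register job_C */19 -> active={job_B:*/12, job_C:*/19}
Op 4: unregister job_B -> active={job_C:*/19}
Op 5: register job_B */18 -> active={job_B:*/18, job_C:*/19}
Op 6: unregister job_B -> active={job_C:*/19}
Op 7: register job_C */2 -> active={job_C:*/2}
Op 8: register job_B */6 -> active={job_B:*/6, job_C:*/2}
Op 9: unregister job_C -> active={job_B:*/6}
Op 10: register job_B */18 -> active={job_B:*/18}
Op 11: unregister job_B -> active={}
Op 12: register job_B */4 -> active={job_B:*/4}
Op 13: register job_C */16 -> active={job_B:*/4, job_C:*/16}
  job_B: interval 4, next fire after T=139 is 140
  job_C: interval 16, next fire after T=139 is 144
Earliest fire time = 140 (job job_B)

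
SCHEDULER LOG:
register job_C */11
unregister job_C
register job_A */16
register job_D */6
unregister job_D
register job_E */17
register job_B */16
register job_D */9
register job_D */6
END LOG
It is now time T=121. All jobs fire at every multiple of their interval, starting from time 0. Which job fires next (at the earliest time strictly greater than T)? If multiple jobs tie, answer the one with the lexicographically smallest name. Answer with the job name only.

Answer: job_D

Derivation:
Op 1: register job_C */11 -> active={job_C:*/11}
Op 2: unregister job_C -> active={}
Op 3: register job_A */16 -> active={job_A:*/16}
Op 4: register job_D */6 -> active={job_A:*/16, job_D:*/6}
Op 5: unregister job_D -> active={job_A:*/16}
Op 6: register job_E */17 -> active={job_A:*/16, job_E:*/17}
Op 7: register job_B */16 -> active={job_A:*/16, job_B:*/16, job_E:*/17}
Op 8: register job_D */9 -> active={job_A:*/16, job_B:*/16, job_D:*/9, job_E:*/17}
Op 9: register job_D */6 -> active={job_A:*/16, job_B:*/16, job_D:*/6, job_E:*/17}
  job_A: interval 16, next fire after T=121 is 128
  job_B: interval 16, next fire after T=121 is 128
  job_D: interval 6, next fire after T=121 is 126
  job_E: interval 17, next fire after T=121 is 136
Earliest = 126, winner (lex tiebreak) = job_D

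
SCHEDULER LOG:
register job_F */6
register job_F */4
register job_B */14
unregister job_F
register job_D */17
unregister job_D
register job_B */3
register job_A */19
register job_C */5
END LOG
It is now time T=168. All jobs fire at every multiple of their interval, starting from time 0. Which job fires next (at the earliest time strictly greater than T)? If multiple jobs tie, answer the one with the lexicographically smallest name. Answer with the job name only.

Op 1: register job_F */6 -> active={job_F:*/6}
Op 2: register job_F */4 -> active={job_F:*/4}
Op 3: register job_B */14 -> active={job_B:*/14, job_F:*/4}
Op 4: unregister job_F -> active={job_B:*/14}
Op 5: register job_D */17 -> active={job_B:*/14, job_D:*/17}
Op 6: unregister job_D -> active={job_B:*/14}
Op 7: register job_B */3 -> active={job_B:*/3}
Op 8: register job_A */19 -> active={job_A:*/19, job_B:*/3}
Op 9: register job_C */5 -> active={job_A:*/19, job_B:*/3, job_C:*/5}
  job_A: interval 19, next fire after T=168 is 171
  job_B: interval 3, next fire after T=168 is 171
  job_C: interval 5, next fire after T=168 is 170
Earliest = 170, winner (lex tiebreak) = job_C

Answer: job_C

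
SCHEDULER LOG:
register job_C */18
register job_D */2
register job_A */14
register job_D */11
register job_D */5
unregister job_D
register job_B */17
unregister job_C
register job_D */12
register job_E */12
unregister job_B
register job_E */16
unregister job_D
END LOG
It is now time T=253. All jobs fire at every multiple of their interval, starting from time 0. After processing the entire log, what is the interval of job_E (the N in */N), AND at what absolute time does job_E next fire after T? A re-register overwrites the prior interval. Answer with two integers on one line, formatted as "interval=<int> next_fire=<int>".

Op 1: register job_C */18 -> active={job_C:*/18}
Op 2: register job_D */2 -> active={job_C:*/18, job_D:*/2}
Op 3: register job_A */14 -> active={job_A:*/14, job_C:*/18, job_D:*/2}
Op 4: register job_D */11 -> active={job_A:*/14, job_C:*/18, job_D:*/11}
Op 5: register job_D */5 -> active={job_A:*/14, job_C:*/18, job_D:*/5}
Op 6: unregister job_D -> active={job_A:*/14, job_C:*/18}
Op 7: register job_B */17 -> active={job_A:*/14, job_B:*/17, job_C:*/18}
Op 8: unregister job_C -> active={job_A:*/14, job_B:*/17}
Op 9: register job_D */12 -> active={job_A:*/14, job_B:*/17, job_D:*/12}
Op 10: register job_E */12 -> active={job_A:*/14, job_B:*/17, job_D:*/12, job_E:*/12}
Op 11: unregister job_B -> active={job_A:*/14, job_D:*/12, job_E:*/12}
Op 12: register job_E */16 -> active={job_A:*/14, job_D:*/12, job_E:*/16}
Op 13: unregister job_D -> active={job_A:*/14, job_E:*/16}
Final interval of job_E = 16
Next fire of job_E after T=253: (253//16+1)*16 = 256

Answer: interval=16 next_fire=256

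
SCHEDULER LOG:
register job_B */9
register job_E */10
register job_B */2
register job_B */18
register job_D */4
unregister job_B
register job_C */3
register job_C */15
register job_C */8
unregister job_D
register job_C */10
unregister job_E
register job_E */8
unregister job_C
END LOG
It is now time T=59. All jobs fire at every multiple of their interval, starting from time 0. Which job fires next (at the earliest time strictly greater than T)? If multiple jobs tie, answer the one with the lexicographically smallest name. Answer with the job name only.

Op 1: register job_B */9 -> active={job_B:*/9}
Op 2: register job_E */10 -> active={job_B:*/9, job_E:*/10}
Op 3: register job_B */2 -> active={job_B:*/2, job_E:*/10}
Op 4: register job_B */18 -> active={job_B:*/18, job_E:*/10}
Op 5: register job_D */4 -> active={job_B:*/18, job_D:*/4, job_E:*/10}
Op 6: unregister job_B -> active={job_D:*/4, job_E:*/10}
Op 7: register job_C */3 -> active={job_C:*/3, job_D:*/4, job_E:*/10}
Op 8: register job_C */15 -> active={job_C:*/15, job_D:*/4, job_E:*/10}
Op 9: register job_C */8 -> active={job_C:*/8, job_D:*/4, job_E:*/10}
Op 10: unregister job_D -> active={job_C:*/8, job_E:*/10}
Op 11: register job_C */10 -> active={job_C:*/10, job_E:*/10}
Op 12: unregister job_E -> active={job_C:*/10}
Op 13: register job_E */8 -> active={job_C:*/10, job_E:*/8}
Op 14: unregister job_C -> active={job_E:*/8}
  job_E: interval 8, next fire after T=59 is 64
Earliest = 64, winner (lex tiebreak) = job_E

Answer: job_E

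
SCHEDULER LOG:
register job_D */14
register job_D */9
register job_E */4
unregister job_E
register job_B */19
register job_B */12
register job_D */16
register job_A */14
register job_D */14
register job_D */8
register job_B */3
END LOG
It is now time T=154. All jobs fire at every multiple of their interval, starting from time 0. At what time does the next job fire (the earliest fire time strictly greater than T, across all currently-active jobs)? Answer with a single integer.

Op 1: register job_D */14 -> active={job_D:*/14}
Op 2: register job_D */9 -> active={job_D:*/9}
Op 3: register job_E */4 -> active={job_D:*/9, job_E:*/4}
Op 4: unregister job_E -> active={job_D:*/9}
Op 5: register job_B */19 -> active={job_B:*/19, job_D:*/9}
Op 6: register job_B */12 -> active={job_B:*/12, job_D:*/9}
Op 7: register job_D */16 -> active={job_B:*/12, job_D:*/16}
Op 8: register job_A */14 -> active={job_A:*/14, job_B:*/12, job_D:*/16}
Op 9: register job_D */14 -> active={job_A:*/14, job_B:*/12, job_D:*/14}
Op 10: register job_D */8 -> active={job_A:*/14, job_B:*/12, job_D:*/8}
Op 11: register job_B */3 -> active={job_A:*/14, job_B:*/3, job_D:*/8}
  job_A: interval 14, next fire after T=154 is 168
  job_B: interval 3, next fire after T=154 is 156
  job_D: interval 8, next fire after T=154 is 160
Earliest fire time = 156 (job job_B)

Answer: 156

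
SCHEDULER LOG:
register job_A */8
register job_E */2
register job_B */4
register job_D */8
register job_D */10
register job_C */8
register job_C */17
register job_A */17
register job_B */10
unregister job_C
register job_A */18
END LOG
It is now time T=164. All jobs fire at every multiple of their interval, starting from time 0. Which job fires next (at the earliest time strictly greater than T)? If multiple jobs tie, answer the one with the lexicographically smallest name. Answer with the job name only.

Answer: job_E

Derivation:
Op 1: register job_A */8 -> active={job_A:*/8}
Op 2: register job_E */2 -> active={job_A:*/8, job_E:*/2}
Op 3: register job_B */4 -> active={job_A:*/8, job_B:*/4, job_E:*/2}
Op 4: register job_D */8 -> active={job_A:*/8, job_B:*/4, job_D:*/8, job_E:*/2}
Op 5: register job_D */10 -> active={job_A:*/8, job_B:*/4, job_D:*/10, job_E:*/2}
Op 6: register job_C */8 -> active={job_A:*/8, job_B:*/4, job_C:*/8, job_D:*/10, job_E:*/2}
Op 7: register job_C */17 -> active={job_A:*/8, job_B:*/4, job_C:*/17, job_D:*/10, job_E:*/2}
Op 8: register job_A */17 -> active={job_A:*/17, job_B:*/4, job_C:*/17, job_D:*/10, job_E:*/2}
Op 9: register job_B */10 -> active={job_A:*/17, job_B:*/10, job_C:*/17, job_D:*/10, job_E:*/2}
Op 10: unregister job_C -> active={job_A:*/17, job_B:*/10, job_D:*/10, job_E:*/2}
Op 11: register job_A */18 -> active={job_A:*/18, job_B:*/10, job_D:*/10, job_E:*/2}
  job_A: interval 18, next fire after T=164 is 180
  job_B: interval 10, next fire after T=164 is 170
  job_D: interval 10, next fire after T=164 is 170
  job_E: interval 2, next fire after T=164 is 166
Earliest = 166, winner (lex tiebreak) = job_E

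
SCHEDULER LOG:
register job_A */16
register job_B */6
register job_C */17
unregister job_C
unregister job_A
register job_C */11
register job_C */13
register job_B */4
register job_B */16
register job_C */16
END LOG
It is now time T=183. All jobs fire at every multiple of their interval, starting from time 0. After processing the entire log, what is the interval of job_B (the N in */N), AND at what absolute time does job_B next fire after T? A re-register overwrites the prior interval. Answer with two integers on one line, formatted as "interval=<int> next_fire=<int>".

Op 1: register job_A */16 -> active={job_A:*/16}
Op 2: register job_B */6 -> active={job_A:*/16, job_B:*/6}
Op 3: register job_C */17 -> active={job_A:*/16, job_B:*/6, job_C:*/17}
Op 4: unregister job_C -> active={job_A:*/16, job_B:*/6}
Op 5: unregister job_A -> active={job_B:*/6}
Op 6: register job_C */11 -> active={job_B:*/6, job_C:*/11}
Op 7: register job_C */13 -> active={job_B:*/6, job_C:*/13}
Op 8: register job_B */4 -> active={job_B:*/4, job_C:*/13}
Op 9: register job_B */16 -> active={job_B:*/16, job_C:*/13}
Op 10: register job_C */16 -> active={job_B:*/16, job_C:*/16}
Final interval of job_B = 16
Next fire of job_B after T=183: (183//16+1)*16 = 192

Answer: interval=16 next_fire=192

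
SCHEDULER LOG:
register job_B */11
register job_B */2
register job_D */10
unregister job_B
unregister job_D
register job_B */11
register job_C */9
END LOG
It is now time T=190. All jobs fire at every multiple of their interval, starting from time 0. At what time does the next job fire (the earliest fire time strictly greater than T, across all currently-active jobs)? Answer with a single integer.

Op 1: register job_B */11 -> active={job_B:*/11}
Op 2: register job_B */2 -> active={job_B:*/2}
Op 3: register job_D */10 -> active={job_B:*/2, job_D:*/10}
Op 4: unregister job_B -> active={job_D:*/10}
Op 5: unregister job_D -> active={}
Op 6: register job_B */11 -> active={job_B:*/11}
Op 7: register job_C */9 -> active={job_B:*/11, job_C:*/9}
  job_B: interval 11, next fire after T=190 is 198
  job_C: interval 9, next fire after T=190 is 198
Earliest fire time = 198 (job job_B)

Answer: 198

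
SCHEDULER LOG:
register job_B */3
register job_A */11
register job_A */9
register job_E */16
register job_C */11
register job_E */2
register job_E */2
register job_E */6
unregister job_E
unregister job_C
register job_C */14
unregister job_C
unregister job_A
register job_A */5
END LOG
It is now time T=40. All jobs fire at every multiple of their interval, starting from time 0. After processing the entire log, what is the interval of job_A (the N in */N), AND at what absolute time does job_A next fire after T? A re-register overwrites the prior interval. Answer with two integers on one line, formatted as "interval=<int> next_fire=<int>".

Answer: interval=5 next_fire=45

Derivation:
Op 1: register job_B */3 -> active={job_B:*/3}
Op 2: register job_A */11 -> active={job_A:*/11, job_B:*/3}
Op 3: register job_A */9 -> active={job_A:*/9, job_B:*/3}
Op 4: register job_E */16 -> active={job_A:*/9, job_B:*/3, job_E:*/16}
Op 5: register job_C */11 -> active={job_A:*/9, job_B:*/3, job_C:*/11, job_E:*/16}
Op 6: register job_E */2 -> active={job_A:*/9, job_B:*/3, job_C:*/11, job_E:*/2}
Op 7: register job_E */2 -> active={job_A:*/9, job_B:*/3, job_C:*/11, job_E:*/2}
Op 8: register job_E */6 -> active={job_A:*/9, job_B:*/3, job_C:*/11, job_E:*/6}
Op 9: unregister job_E -> active={job_A:*/9, job_B:*/3, job_C:*/11}
Op 10: unregister job_C -> active={job_A:*/9, job_B:*/3}
Op 11: register job_C */14 -> active={job_A:*/9, job_B:*/3, job_C:*/14}
Op 12: unregister job_C -> active={job_A:*/9, job_B:*/3}
Op 13: unregister job_A -> active={job_B:*/3}
Op 14: register job_A */5 -> active={job_A:*/5, job_B:*/3}
Final interval of job_A = 5
Next fire of job_A after T=40: (40//5+1)*5 = 45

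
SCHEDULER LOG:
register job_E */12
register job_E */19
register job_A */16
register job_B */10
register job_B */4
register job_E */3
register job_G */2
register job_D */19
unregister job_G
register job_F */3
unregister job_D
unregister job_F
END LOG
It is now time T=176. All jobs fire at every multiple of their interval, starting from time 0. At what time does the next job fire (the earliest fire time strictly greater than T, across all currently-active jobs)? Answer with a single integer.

Answer: 177

Derivation:
Op 1: register job_E */12 -> active={job_E:*/12}
Op 2: register job_E */19 -> active={job_E:*/19}
Op 3: register job_A */16 -> active={job_A:*/16, job_E:*/19}
Op 4: register job_B */10 -> active={job_A:*/16, job_B:*/10, job_E:*/19}
Op 5: register job_B */4 -> active={job_A:*/16, job_B:*/4, job_E:*/19}
Op 6: register job_E */3 -> active={job_A:*/16, job_B:*/4, job_E:*/3}
Op 7: register job_G */2 -> active={job_A:*/16, job_B:*/4, job_E:*/3, job_G:*/2}
Op 8: register job_D */19 -> active={job_A:*/16, job_B:*/4, job_D:*/19, job_E:*/3, job_G:*/2}
Op 9: unregister job_G -> active={job_A:*/16, job_B:*/4, job_D:*/19, job_E:*/3}
Op 10: register job_F */3 -> active={job_A:*/16, job_B:*/4, job_D:*/19, job_E:*/3, job_F:*/3}
Op 11: unregister job_D -> active={job_A:*/16, job_B:*/4, job_E:*/3, job_F:*/3}
Op 12: unregister job_F -> active={job_A:*/16, job_B:*/4, job_E:*/3}
  job_A: interval 16, next fire after T=176 is 192
  job_B: interval 4, next fire after T=176 is 180
  job_E: interval 3, next fire after T=176 is 177
Earliest fire time = 177 (job job_E)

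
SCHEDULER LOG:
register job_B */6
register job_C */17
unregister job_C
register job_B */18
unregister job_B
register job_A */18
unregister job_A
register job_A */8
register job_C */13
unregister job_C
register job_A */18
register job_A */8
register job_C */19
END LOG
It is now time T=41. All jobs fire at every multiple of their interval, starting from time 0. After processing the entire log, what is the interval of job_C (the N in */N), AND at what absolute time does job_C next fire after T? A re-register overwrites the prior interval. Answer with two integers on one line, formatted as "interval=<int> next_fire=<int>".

Op 1: register job_B */6 -> active={job_B:*/6}
Op 2: register job_C */17 -> active={job_B:*/6, job_C:*/17}
Op 3: unregister job_C -> active={job_B:*/6}
Op 4: register job_B */18 -> active={job_B:*/18}
Op 5: unregister job_B -> active={}
Op 6: register job_A */18 -> active={job_A:*/18}
Op 7: unregister job_A -> active={}
Op 8: register job_A */8 -> active={job_A:*/8}
Op 9: register job_C */13 -> active={job_A:*/8, job_C:*/13}
Op 10: unregister job_C -> active={job_A:*/8}
Op 11: register job_A */18 -> active={job_A:*/18}
Op 12: register job_A */8 -> active={job_A:*/8}
Op 13: register job_C */19 -> active={job_A:*/8, job_C:*/19}
Final interval of job_C = 19
Next fire of job_C after T=41: (41//19+1)*19 = 57

Answer: interval=19 next_fire=57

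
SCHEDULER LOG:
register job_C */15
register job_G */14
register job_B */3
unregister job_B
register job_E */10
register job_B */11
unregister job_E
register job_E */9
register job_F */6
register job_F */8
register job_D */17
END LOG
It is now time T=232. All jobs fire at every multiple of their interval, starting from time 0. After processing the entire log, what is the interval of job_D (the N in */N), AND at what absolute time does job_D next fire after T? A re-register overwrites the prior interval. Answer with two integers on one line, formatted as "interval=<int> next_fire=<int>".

Answer: interval=17 next_fire=238

Derivation:
Op 1: register job_C */15 -> active={job_C:*/15}
Op 2: register job_G */14 -> active={job_C:*/15, job_G:*/14}
Op 3: register job_B */3 -> active={job_B:*/3, job_C:*/15, job_G:*/14}
Op 4: unregister job_B -> active={job_C:*/15, job_G:*/14}
Op 5: register job_E */10 -> active={job_C:*/15, job_E:*/10, job_G:*/14}
Op 6: register job_B */11 -> active={job_B:*/11, job_C:*/15, job_E:*/10, job_G:*/14}
Op 7: unregister job_E -> active={job_B:*/11, job_C:*/15, job_G:*/14}
Op 8: register job_E */9 -> active={job_B:*/11, job_C:*/15, job_E:*/9, job_G:*/14}
Op 9: register job_F */6 -> active={job_B:*/11, job_C:*/15, job_E:*/9, job_F:*/6, job_G:*/14}
Op 10: register job_F */8 -> active={job_B:*/11, job_C:*/15, job_E:*/9, job_F:*/8, job_G:*/14}
Op 11: register job_D */17 -> active={job_B:*/11, job_C:*/15, job_D:*/17, job_E:*/9, job_F:*/8, job_G:*/14}
Final interval of job_D = 17
Next fire of job_D after T=232: (232//17+1)*17 = 238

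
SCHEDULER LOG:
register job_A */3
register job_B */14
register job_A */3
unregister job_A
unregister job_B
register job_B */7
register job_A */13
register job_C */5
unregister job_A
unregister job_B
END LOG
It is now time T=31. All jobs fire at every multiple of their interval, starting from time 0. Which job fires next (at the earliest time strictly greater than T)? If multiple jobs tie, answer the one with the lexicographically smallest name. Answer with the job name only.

Answer: job_C

Derivation:
Op 1: register job_A */3 -> active={job_A:*/3}
Op 2: register job_B */14 -> active={job_A:*/3, job_B:*/14}
Op 3: register job_A */3 -> active={job_A:*/3, job_B:*/14}
Op 4: unregister job_A -> active={job_B:*/14}
Op 5: unregister job_B -> active={}
Op 6: register job_B */7 -> active={job_B:*/7}
Op 7: register job_A */13 -> active={job_A:*/13, job_B:*/7}
Op 8: register job_C */5 -> active={job_A:*/13, job_B:*/7, job_C:*/5}
Op 9: unregister job_A -> active={job_B:*/7, job_C:*/5}
Op 10: unregister job_B -> active={job_C:*/5}
  job_C: interval 5, next fire after T=31 is 35
Earliest = 35, winner (lex tiebreak) = job_C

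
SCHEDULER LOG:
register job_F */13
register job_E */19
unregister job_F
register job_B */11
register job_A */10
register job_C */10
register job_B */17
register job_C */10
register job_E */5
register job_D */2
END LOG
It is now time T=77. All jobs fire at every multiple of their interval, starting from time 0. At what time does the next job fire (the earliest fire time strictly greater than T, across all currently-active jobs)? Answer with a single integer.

Answer: 78

Derivation:
Op 1: register job_F */13 -> active={job_F:*/13}
Op 2: register job_E */19 -> active={job_E:*/19, job_F:*/13}
Op 3: unregister job_F -> active={job_E:*/19}
Op 4: register job_B */11 -> active={job_B:*/11, job_E:*/19}
Op 5: register job_A */10 -> active={job_A:*/10, job_B:*/11, job_E:*/19}
Op 6: register job_C */10 -> active={job_A:*/10, job_B:*/11, job_C:*/10, job_E:*/19}
Op 7: register job_B */17 -> active={job_A:*/10, job_B:*/17, job_C:*/10, job_E:*/19}
Op 8: register job_C */10 -> active={job_A:*/10, job_B:*/17, job_C:*/10, job_E:*/19}
Op 9: register job_E */5 -> active={job_A:*/10, job_B:*/17, job_C:*/10, job_E:*/5}
Op 10: register job_D */2 -> active={job_A:*/10, job_B:*/17, job_C:*/10, job_D:*/2, job_E:*/5}
  job_A: interval 10, next fire after T=77 is 80
  job_B: interval 17, next fire after T=77 is 85
  job_C: interval 10, next fire after T=77 is 80
  job_D: interval 2, next fire after T=77 is 78
  job_E: interval 5, next fire after T=77 is 80
Earliest fire time = 78 (job job_D)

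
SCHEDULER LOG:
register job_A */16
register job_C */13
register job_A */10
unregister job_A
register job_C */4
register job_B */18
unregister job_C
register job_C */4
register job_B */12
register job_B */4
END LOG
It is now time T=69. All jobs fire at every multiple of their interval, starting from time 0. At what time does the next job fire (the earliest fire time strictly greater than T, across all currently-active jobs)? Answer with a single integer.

Op 1: register job_A */16 -> active={job_A:*/16}
Op 2: register job_C */13 -> active={job_A:*/16, job_C:*/13}
Op 3: register job_A */10 -> active={job_A:*/10, job_C:*/13}
Op 4: unregister job_A -> active={job_C:*/13}
Op 5: register job_C */4 -> active={job_C:*/4}
Op 6: register job_B */18 -> active={job_B:*/18, job_C:*/4}
Op 7: unregister job_C -> active={job_B:*/18}
Op 8: register job_C */4 -> active={job_B:*/18, job_C:*/4}
Op 9: register job_B */12 -> active={job_B:*/12, job_C:*/4}
Op 10: register job_B */4 -> active={job_B:*/4, job_C:*/4}
  job_B: interval 4, next fire after T=69 is 72
  job_C: interval 4, next fire after T=69 is 72
Earliest fire time = 72 (job job_B)

Answer: 72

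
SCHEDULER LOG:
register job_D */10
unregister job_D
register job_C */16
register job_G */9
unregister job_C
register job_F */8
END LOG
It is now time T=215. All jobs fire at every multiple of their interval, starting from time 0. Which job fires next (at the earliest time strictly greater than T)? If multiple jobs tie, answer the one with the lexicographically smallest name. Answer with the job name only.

Op 1: register job_D */10 -> active={job_D:*/10}
Op 2: unregister job_D -> active={}
Op 3: register job_C */16 -> active={job_C:*/16}
Op 4: register job_G */9 -> active={job_C:*/16, job_G:*/9}
Op 5: unregister job_C -> active={job_G:*/9}
Op 6: register job_F */8 -> active={job_F:*/8, job_G:*/9}
  job_F: interval 8, next fire after T=215 is 216
  job_G: interval 9, next fire after T=215 is 216
Earliest = 216, winner (lex tiebreak) = job_F

Answer: job_F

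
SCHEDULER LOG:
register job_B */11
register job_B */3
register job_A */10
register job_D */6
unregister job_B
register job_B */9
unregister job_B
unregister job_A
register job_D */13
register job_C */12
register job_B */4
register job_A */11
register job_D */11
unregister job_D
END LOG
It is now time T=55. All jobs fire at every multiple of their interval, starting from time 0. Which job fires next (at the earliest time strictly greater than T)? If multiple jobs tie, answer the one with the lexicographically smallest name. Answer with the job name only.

Op 1: register job_B */11 -> active={job_B:*/11}
Op 2: register job_B */3 -> active={job_B:*/3}
Op 3: register job_A */10 -> active={job_A:*/10, job_B:*/3}
Op 4: register job_D */6 -> active={job_A:*/10, job_B:*/3, job_D:*/6}
Op 5: unregister job_B -> active={job_A:*/10, job_D:*/6}
Op 6: register job_B */9 -> active={job_A:*/10, job_B:*/9, job_D:*/6}
Op 7: unregister job_B -> active={job_A:*/10, job_D:*/6}
Op 8: unregister job_A -> active={job_D:*/6}
Op 9: register job_D */13 -> active={job_D:*/13}
Op 10: register job_C */12 -> active={job_C:*/12, job_D:*/13}
Op 11: register job_B */4 -> active={job_B:*/4, job_C:*/12, job_D:*/13}
Op 12: register job_A */11 -> active={job_A:*/11, job_B:*/4, job_C:*/12, job_D:*/13}
Op 13: register job_D */11 -> active={job_A:*/11, job_B:*/4, job_C:*/12, job_D:*/11}
Op 14: unregister job_D -> active={job_A:*/11, job_B:*/4, job_C:*/12}
  job_A: interval 11, next fire after T=55 is 66
  job_B: interval 4, next fire after T=55 is 56
  job_C: interval 12, next fire after T=55 is 60
Earliest = 56, winner (lex tiebreak) = job_B

Answer: job_B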